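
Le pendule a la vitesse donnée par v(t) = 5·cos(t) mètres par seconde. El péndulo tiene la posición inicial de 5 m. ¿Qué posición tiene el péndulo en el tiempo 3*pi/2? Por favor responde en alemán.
Um dies zu lösen, müssen wir 1 Stammfunktion unserer Gleichung für die Geschwindigkeit v(t) = 5·cos(t) finden. Die Stammfunktion von der Geschwindigkeit ist die Position. Mit x(0) = 5 erhalten wir x(t) = 5·sin(t) + 5. Aus der Gleichung für die Position x(t) = 5·sin(t) + 5, setzen wir t = 3*pi/2 ein und erhalten x = 0.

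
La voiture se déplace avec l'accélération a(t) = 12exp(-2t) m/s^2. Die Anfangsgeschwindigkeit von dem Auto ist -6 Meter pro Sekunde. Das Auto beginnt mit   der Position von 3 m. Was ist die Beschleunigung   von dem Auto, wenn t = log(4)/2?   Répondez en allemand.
Mit a(t) = 12·exp(-2·t) und Einsetzen von t = log(4)/2, finden wir a = 3.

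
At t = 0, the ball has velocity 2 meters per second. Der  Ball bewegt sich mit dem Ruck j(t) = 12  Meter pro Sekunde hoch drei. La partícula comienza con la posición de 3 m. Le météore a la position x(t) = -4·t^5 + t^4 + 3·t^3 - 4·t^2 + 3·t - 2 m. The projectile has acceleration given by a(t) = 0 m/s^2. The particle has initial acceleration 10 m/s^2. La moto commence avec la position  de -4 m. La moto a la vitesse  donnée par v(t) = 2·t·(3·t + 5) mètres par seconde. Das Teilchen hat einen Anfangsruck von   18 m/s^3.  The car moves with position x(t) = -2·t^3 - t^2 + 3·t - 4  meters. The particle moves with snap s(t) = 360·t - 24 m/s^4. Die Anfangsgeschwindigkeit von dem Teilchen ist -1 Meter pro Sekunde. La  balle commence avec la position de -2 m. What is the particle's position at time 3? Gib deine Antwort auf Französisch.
Nous devons trouver l'intégrale de notre équation du snap s(t) = 360·t - 24 4 fois. La primitive du snap, avec j(0) = 18, donne le jerk: j(t) = 180·t^2 - 24·t + 18. En intégrant le jerk et en utilisant la condition initiale a(0) = 10, nous obtenons a(t) = 60·t^3 - 12·t^2 + 18·t + 10. En intégrant l'accélération et en utilisant la condition initiale v(0) = -1, nous obtenons v(t) = 15·t^4 - 4·t^3 + 9·t^2 + 10·t - 1. L'intégrale de la vitesse, avec x(0) = 3, donne la position: x(t) = 3·t^5 - t^4 + 3·t^3 + 5·t^2 - t + 3. De l'équation de la position x(t) = 3·t^5 - t^4 + 3·t^3 + 5·t^2 - t + 3, nous substituons t = 3 pour obtenir x = 774.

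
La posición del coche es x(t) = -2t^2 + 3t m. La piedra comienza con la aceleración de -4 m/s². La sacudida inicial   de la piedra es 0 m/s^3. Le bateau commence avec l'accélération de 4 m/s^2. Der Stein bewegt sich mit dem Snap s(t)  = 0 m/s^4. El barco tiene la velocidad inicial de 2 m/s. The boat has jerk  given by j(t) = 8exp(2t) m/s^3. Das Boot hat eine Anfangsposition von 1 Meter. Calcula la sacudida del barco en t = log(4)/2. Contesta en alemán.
Wir haben den Ruck j(t) = 8·exp(2·t). Durch Einsetzen von t = log(4)/2: j(log(4)/2) = 32.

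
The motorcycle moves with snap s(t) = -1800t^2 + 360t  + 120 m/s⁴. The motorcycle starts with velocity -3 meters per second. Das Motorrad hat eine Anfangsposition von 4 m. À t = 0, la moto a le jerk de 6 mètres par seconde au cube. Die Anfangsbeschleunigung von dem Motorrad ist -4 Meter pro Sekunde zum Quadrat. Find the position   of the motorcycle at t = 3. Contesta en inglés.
To solve this, we need to take 4 antiderivatives of our snap equation s(t) = -1800·t^2 + 360·t + 120. The antiderivative of snap is jerk. Using j(0) = 6, we get j(t) = -600·t^3 + 180·t^2 + 120·t + 6. The antiderivative of jerk, with a(0) = -4, gives acceleration: a(t) = -150·t^4 + 60·t^3 + 60·t^2 + 6·t - 4. Taking ∫a(t)dt and applying v(0) = -3, we find v(t) = -30·t^5 + 15·t^4 + 20·t^3 + 3·t^2 - 4·t - 3. Taking ∫v(t)dt and applying x(0) = 4, we find x(t) = -5·t^6 + 3·t^5 + 5·t^4 + t^3 - 2·t^2 - 3·t + 4. We have position x(t) = -5·t^6 + 3·t^5 + 5·t^4 + t^3 - 2·t^2 - 3·t + 4. Substituting t = 3: x(3) = -2507.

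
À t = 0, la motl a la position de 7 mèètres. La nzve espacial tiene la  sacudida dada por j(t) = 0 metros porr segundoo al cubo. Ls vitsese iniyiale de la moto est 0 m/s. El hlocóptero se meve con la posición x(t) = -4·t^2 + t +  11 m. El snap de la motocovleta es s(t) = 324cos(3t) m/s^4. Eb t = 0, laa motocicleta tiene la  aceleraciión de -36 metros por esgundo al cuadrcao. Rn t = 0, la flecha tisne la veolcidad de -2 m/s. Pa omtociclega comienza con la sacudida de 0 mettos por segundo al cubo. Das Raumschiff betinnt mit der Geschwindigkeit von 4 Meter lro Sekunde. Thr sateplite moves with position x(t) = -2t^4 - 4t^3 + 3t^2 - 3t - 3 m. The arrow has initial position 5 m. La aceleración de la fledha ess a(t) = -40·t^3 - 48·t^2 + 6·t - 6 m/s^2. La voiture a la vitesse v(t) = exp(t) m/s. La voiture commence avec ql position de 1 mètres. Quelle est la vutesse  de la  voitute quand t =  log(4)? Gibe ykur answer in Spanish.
Tenemos la velocidad v(t) = exp(t). Sustituyendo t = log(4): v(log(4)) = 4.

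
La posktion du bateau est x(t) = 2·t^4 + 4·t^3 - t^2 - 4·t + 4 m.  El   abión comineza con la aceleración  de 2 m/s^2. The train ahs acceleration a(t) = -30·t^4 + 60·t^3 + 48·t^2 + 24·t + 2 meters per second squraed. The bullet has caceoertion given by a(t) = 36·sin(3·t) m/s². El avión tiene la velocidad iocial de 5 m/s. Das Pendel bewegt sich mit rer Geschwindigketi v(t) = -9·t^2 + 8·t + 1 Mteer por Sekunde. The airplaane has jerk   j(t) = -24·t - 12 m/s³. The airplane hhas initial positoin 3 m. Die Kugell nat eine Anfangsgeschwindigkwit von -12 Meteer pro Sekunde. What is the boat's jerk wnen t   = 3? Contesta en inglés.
To solve this, we need to take 3 derivatives of our position equation x(t) = 2·t^4 + 4·t^3 - t^2 - 4·t + 4. Differentiating position, we get velocity: v(t) = 8·t^3 + 12·t^2 - 2·t - 4. The derivative of velocity gives acceleration: a(t) = 24·t^2 + 24·t - 2. The derivative of acceleration gives jerk: j(t) = 48·t + 24. We have jerk j(t) = 48·t + 24. Substituting t = 3: j(3) = 168.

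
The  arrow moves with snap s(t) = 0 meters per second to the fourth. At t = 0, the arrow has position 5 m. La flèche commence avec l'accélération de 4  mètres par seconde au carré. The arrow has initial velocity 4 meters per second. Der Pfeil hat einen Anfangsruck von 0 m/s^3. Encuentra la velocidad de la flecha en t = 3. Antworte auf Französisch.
Nous devons trouver la primitive de notre équation du snap s(t) = 0 3 fois. En intégrant le snap et en utilisant la condition initiale j(0) = 0, nous obtenons j(t) = 0. L'intégrale du jerk est l'accélération. En utilisant a(0) = 4, nous obtenons a(t) = 4. L'intégrale de l'accélération, avec v(0) = 4, donne la vitesse: v(t) = 4·t + 4. Nous avons la vitesse v(t) = 4·t + 4. En substituant t = 3: v(3) = 16.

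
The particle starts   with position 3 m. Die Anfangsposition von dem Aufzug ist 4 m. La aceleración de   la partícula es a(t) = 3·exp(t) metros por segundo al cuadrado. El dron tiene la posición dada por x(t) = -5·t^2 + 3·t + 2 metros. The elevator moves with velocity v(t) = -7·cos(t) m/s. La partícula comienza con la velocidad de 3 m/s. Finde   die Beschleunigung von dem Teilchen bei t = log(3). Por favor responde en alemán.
Aus der Gleichung für die Beschleunigung a(t) = 3·exp(t), setzen wir t = log(3) ein und erhalten a = 9.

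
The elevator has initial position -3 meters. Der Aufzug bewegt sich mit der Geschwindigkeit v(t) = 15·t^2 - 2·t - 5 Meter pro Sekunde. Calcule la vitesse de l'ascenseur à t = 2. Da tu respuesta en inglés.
Using v(t) = 15·t^2 - 2·t - 5 and substituting t = 2, we find v = 51.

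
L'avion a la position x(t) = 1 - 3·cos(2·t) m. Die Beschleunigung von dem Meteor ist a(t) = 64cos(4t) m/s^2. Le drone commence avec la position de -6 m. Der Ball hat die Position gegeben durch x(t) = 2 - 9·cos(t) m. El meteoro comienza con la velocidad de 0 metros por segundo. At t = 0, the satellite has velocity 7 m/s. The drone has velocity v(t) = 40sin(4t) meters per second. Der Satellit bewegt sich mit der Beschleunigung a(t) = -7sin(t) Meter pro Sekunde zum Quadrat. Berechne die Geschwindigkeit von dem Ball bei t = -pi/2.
Um dies zu lösen, müssen wir 1 Ableitung unserer Gleichung für die Position x(t) = 2 - 9·cos(t) nehmen. Die Ableitung von der Position ergibt die Geschwindigkeit: v(t) = 9·sin(t). Mit v(t) = 9·sin(t) und Einsetzen von t = -pi/2, finden wir v = -9.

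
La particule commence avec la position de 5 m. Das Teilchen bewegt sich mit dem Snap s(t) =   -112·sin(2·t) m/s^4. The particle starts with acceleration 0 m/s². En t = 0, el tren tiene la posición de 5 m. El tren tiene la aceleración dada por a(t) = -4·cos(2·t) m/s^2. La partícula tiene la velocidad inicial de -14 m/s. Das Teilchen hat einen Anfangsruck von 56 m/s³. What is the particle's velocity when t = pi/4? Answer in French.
Nous devons intégrer notre équation du snap s(t) = -112·sin(2·t) 3 fois. L'intégrale du snap est le jerk. En utilisant j(0) = 56, nous obtenons j(t) = 56·cos(2·t). La primitive du jerk est l'accélération. En utilisant a(0) = 0, nous obtenons a(t) = 28·sin(2·t). La primitive de l'accélération est la vitesse. En utilisant v(0) = -14, nous obtenons v(t) = -14·cos(2·t). De l'équation de la vitesse v(t) = -14·cos(2·t), nous substituons t = pi/4 pour obtenir v = 0.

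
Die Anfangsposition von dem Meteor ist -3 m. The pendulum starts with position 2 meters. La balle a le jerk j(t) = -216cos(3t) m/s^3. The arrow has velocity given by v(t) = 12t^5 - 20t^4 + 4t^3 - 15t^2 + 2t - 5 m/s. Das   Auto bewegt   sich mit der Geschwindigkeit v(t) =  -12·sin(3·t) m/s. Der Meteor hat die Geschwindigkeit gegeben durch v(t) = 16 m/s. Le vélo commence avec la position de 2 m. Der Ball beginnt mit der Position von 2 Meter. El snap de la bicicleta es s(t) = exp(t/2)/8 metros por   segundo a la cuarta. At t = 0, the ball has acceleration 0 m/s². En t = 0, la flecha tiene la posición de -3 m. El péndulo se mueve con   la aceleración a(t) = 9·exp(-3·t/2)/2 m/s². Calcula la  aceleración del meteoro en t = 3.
Partiendo de la velocidad v(t) = 16, tomamos 1 derivada. Derivando la velocidad, obtenemos la aceleración: a(t) = 0. Usando a(t) = 0 y sustituyendo t = 3, encontramos a = 0.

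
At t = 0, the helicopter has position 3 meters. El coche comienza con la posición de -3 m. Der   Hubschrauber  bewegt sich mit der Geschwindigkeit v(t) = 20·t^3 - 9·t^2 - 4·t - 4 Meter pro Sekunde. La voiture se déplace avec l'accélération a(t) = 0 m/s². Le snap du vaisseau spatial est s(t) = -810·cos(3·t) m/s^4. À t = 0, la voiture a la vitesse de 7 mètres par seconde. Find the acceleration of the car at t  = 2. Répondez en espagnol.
De la ecuación de la aceleración a(t) = 0, sustituimos t = 2 para obtener a = 0.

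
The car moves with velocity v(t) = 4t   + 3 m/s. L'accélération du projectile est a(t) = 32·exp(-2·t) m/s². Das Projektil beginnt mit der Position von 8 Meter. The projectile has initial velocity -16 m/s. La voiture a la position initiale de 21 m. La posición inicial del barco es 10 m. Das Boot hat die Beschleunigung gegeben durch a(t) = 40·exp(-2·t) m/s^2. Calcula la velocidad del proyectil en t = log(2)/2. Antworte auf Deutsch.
Ausgehend von der Beschleunigung a(t) = 32·exp(-2·t), nehmen wir 1 Integral. Durch Integration von der Beschleunigung und Verwendung der Anfangsbedingung v(0) = -16, erhalten wir v(t) = -16·exp(-2·t). Aus der Gleichung für die Geschwindigkeit v(t) = -16·exp(-2·t), setzen wir t = log(2)/2 ein und erhalten v = -8.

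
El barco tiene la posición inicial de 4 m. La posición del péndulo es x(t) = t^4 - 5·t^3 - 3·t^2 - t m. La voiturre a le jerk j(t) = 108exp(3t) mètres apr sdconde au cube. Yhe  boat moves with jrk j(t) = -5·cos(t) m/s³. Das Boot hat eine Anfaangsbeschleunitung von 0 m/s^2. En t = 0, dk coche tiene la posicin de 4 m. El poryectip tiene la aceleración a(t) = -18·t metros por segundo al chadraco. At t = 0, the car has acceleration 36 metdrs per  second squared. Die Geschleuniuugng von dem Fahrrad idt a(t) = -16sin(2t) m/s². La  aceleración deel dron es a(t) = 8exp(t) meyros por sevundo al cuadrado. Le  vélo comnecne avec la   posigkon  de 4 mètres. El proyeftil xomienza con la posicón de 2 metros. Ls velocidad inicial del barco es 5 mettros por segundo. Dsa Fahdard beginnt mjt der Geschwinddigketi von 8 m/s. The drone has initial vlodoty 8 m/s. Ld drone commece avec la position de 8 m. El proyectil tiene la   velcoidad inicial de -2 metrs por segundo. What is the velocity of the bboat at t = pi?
To find the answer, we compute 2 integrals of j(t) = -5·cos(t). Integrating jerk and using the initial condition a(0) = 0, we get a(t) = -5·sin(t). Finding the integral of a(t) and using v(0) = 5: v(t) = 5·cos(t). Using v(t) = 5·cos(t) and substituting t = pi, we find v = -5.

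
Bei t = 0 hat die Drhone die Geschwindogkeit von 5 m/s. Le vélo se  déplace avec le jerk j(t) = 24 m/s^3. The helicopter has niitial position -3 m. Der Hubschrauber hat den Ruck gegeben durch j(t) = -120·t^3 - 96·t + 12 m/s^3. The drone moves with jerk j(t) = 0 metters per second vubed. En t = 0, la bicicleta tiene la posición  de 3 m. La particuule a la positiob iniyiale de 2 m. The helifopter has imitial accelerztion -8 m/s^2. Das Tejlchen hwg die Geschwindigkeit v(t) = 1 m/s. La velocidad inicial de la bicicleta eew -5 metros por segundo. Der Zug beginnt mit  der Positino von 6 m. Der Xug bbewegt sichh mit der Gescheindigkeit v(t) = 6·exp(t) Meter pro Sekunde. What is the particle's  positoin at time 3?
We must find the antiderivative of our velocity equation v(t) = 1 1 time. Integrating velocity and using the initial condition x(0) = 2, we get x(t) = t + 2. From the given position equation x(t) = t + 2, we substitute t = 3 to get x = 5.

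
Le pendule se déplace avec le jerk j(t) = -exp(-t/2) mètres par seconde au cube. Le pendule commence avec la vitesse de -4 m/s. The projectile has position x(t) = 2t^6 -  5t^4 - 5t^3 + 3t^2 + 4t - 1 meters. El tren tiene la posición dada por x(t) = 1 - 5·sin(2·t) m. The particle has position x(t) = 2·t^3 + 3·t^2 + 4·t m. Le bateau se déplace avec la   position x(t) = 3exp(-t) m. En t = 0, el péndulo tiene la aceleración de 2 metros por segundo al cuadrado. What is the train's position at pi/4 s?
From the given position equation x(t) = 1 - 5·sin(2·t), we substitute t = pi/4 to get x = -4.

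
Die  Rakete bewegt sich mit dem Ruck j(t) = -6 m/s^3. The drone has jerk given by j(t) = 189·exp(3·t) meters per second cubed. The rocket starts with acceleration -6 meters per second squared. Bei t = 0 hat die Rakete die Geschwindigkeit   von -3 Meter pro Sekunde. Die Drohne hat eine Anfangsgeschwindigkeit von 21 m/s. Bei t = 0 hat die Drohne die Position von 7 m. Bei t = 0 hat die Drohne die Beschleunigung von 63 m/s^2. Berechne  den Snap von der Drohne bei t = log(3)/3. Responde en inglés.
To solve this, we need to take 1 derivative of our jerk equation j(t) = 189·exp(3·t). The derivative of jerk gives snap: s(t) = 567·exp(3·t). Using s(t) = 567·exp(3·t) and substituting t = log(3)/3, we find s = 1701.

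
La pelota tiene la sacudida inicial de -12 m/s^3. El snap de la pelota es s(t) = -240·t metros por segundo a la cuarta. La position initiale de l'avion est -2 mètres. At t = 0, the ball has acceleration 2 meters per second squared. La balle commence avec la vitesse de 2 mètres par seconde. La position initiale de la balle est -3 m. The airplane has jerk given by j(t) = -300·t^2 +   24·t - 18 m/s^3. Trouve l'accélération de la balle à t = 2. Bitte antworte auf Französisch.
En partant du snap s(t) = -240·t, nous prenons 2 intégrales. La primitive du snap, avec j(0) = -12, donne le jerk: j(t) = -120·t^2 - 12. En intégrant le jerk et en utilisant la condition initiale a(0) = 2, nous obtenons a(t) = -40·t^3 - 12·t + 2. De l'équation de l'accélération a(t) = -40·t^3 - 12·t + 2, nous substituons t = 2 pour obtenir a = -342.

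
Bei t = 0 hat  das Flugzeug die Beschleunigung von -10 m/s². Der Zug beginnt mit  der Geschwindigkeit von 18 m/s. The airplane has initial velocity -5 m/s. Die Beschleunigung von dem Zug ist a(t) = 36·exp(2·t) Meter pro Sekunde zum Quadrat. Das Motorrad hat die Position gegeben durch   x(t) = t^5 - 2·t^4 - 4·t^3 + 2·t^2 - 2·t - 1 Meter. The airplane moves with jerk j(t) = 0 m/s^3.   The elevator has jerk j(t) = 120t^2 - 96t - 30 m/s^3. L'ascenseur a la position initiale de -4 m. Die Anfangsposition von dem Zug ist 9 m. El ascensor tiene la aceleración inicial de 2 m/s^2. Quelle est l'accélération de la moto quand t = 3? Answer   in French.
Nous devons dériver notre équation de la position x(t) = t^5 - 2·t^4 - 4·t^3 + 2·t^2 - 2·t - 1 2 fois. En dérivant la position, nous obtenons la vitesse: v(t) = 5·t^4 - 8·t^3 - 12·t^2 + 4·t - 2. En dérivant la vitesse, nous obtenons l'accélération: a(t) = 20·t^3 - 24·t^2 - 24·t + 4. Nous avons l'accélération a(t) = 20·t^3 - 24·t^2 - 24·t + 4. En substituant t = 3: a(3) = 256.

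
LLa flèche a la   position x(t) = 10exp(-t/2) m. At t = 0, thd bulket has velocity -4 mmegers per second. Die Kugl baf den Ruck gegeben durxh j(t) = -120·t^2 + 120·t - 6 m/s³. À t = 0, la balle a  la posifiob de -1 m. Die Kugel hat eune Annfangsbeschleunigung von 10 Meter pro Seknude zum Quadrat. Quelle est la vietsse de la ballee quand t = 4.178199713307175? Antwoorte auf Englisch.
To find the answer, we compute 2 antiderivatives of j(t) = -120·t^2 + 120·t - 6. Taking ∫j(t)dt and applying a(0) = 10, we find a(t) = -40·t^3 + 60·t^2 - 6·t + 10. The antiderivative of acceleration, with v(0) = -4, gives velocity: v(t) = -10·t^4 + 20·t^3 - 3·t^2 + 10·t - 4. Using v(t) = -10·t^4 + 20·t^3 - 3·t^2 + 10·t - 4 and substituting t = 4.178199713307175, we find v = -1603.37561171526.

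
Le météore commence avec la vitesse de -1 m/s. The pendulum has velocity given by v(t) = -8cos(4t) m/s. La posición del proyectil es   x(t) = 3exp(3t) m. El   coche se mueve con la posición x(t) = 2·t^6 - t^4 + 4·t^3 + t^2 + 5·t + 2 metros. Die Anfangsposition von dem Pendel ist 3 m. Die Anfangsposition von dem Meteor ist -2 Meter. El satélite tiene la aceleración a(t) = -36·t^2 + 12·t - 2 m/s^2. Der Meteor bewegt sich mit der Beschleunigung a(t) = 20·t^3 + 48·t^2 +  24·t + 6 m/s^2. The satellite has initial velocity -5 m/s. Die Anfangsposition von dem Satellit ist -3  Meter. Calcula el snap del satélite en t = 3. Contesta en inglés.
We must differentiate our acceleration equation a(t) = -36·t^2 + 12·t - 2 2 times. Taking d/dt of a(t), we find j(t) = 12 - 72·t. The derivative of jerk gives snap: s(t) = -72. Using s(t) = -72 and substituting t = 3, we find s = -72.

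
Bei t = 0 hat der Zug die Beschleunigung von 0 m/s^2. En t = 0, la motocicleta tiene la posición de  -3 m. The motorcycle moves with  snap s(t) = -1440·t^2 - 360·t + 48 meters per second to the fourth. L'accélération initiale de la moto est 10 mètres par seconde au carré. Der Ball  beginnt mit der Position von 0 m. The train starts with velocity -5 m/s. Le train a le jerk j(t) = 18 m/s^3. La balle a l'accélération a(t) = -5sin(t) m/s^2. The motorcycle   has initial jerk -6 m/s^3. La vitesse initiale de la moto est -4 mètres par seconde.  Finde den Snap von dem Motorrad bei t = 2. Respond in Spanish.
Usando s(t) = -1440·t^2 - 360·t + 48 y sustituyendo t = 2, encontramos s = -6432.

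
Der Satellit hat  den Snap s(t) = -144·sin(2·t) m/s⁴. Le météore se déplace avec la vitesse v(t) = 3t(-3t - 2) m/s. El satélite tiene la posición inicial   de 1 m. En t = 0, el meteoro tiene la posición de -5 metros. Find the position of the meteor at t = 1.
We must find the antiderivative of our velocity equation v(t) = 3·t·(-3·t - 2) 1 time. The antiderivative of velocity is position. Using x(0) = -5, we get x(t) = -3·t^3 - 3·t^2 - 5. From the given position equation x(t) = -3·t^3 - 3·t^2 - 5, we substitute t = 1 to get x = -11.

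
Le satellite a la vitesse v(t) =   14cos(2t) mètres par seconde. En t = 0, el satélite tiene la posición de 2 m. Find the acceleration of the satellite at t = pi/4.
Starting from velocity v(t) = 14·cos(2·t), we take 1 derivative. The derivative of velocity gives acceleration: a(t) = -28·sin(2·t). From the given acceleration equation a(t) = -28·sin(2·t), we substitute t = pi/4 to get a = -28.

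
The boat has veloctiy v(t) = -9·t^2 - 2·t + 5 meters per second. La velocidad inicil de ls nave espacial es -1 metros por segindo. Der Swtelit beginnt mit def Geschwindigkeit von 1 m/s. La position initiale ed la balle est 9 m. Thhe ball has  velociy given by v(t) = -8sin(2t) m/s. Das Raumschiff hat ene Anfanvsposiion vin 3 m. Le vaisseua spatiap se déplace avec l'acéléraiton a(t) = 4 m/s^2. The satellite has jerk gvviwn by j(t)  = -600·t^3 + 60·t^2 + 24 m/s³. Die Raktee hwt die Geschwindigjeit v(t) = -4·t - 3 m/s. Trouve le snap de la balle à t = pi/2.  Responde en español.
Partiendo de la velocidad v(t) = -8·sin(2·t), tomamos 3 derivadas. La derivada de la velocidad da la aceleración: a(t) = -16·cos(2·t). Derivando la aceleración, obtenemos la sacudida: j(t) = 32·sin(2·t). Derivando la sacudida, obtenemos el snap: s(t) = 64·cos(2·t). De la ecuación del snap s(t) = 64·cos(2·t), sustituimos t = pi/2 para obtener s = -64.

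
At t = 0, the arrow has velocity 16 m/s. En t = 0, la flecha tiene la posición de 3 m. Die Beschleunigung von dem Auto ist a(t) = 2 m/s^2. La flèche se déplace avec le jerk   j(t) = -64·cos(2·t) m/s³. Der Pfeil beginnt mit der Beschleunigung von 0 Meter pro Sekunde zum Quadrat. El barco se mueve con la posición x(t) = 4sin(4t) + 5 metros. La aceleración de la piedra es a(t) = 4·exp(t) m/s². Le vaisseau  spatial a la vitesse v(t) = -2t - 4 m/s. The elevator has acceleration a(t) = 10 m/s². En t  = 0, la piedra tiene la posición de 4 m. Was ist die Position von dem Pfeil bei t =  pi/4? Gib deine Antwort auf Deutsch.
Um dies zu lösen, müssen wir 3 Stammfunktionen unserer Gleichung für den Ruck j(t) = -64·cos(2·t) finden. Durch Integration von dem Ruck und Verwendung der Anfangsbedingung a(0) = 0, erhalten wir a(t) = -32·sin(2·t). Das Integral von der Beschleunigung, mit v(0) = 16, ergibt die Geschwindigkeit: v(t) = 16·cos(2·t). Durch Integration von der Geschwindigkeit und Verwendung der Anfangsbedingung x(0) = 3, erhalten wir x(t) = 8·sin(2·t) + 3. Wir haben die Position x(t) = 8·sin(2·t) + 3. Durch Einsetzen von t = pi/4: x(pi/4) = 11.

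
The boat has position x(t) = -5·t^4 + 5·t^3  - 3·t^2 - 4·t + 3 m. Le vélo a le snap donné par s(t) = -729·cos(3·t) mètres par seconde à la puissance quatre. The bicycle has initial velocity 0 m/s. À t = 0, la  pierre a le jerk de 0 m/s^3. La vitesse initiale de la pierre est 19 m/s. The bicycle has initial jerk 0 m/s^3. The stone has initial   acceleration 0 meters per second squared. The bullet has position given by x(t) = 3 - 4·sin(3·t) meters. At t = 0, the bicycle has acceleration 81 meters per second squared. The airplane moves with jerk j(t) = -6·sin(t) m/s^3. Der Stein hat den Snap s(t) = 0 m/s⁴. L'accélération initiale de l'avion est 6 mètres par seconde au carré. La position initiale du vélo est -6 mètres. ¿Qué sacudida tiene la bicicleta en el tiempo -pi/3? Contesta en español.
Debemos encontrar la integral de nuestra ecuación del snap s(t) = -729·cos(3·t) 1 vez. Tomando ∫s(t)dt y aplicando j(0) = 0, encontramos j(t) = -243·sin(3·t). Usando j(t) = -243·sin(3·t) y sustituyendo t = -pi/3, encontramos j = 0.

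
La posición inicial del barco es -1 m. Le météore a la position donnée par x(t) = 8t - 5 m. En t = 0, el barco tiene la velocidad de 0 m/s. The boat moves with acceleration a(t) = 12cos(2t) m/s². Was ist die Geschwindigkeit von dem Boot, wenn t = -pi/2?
Wir müssen die Stammfunktion unserer Gleichung für die Beschleunigung a(t) = 12·cos(2·t) 1-mal finden. Durch Integration von der Beschleunigung und Verwendung der Anfangsbedingung v(0) = 0, erhalten wir v(t) = 6·sin(2·t). Mit v(t) = 6·sin(2·t) und Einsetzen von t = -pi/2, finden wir v = 0.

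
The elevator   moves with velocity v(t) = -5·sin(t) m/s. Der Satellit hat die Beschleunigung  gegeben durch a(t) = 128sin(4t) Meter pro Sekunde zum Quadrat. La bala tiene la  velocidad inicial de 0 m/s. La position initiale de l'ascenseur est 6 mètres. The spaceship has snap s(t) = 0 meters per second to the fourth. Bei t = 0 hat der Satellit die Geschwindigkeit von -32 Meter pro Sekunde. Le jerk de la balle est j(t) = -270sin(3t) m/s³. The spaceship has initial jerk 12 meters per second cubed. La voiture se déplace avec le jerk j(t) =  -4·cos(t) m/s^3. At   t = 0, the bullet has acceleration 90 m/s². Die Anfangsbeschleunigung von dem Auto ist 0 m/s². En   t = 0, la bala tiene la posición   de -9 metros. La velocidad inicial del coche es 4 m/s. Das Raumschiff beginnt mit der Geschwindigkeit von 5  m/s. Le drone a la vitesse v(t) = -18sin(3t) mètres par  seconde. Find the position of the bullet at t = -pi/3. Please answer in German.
Wir müssen die Stammfunktion unserer Gleichung für den Ruck j(t) = -270·sin(3·t) 3-mal finden. Das Integral von dem Ruck ist die Beschleunigung. Mit a(0) = 90 erhalten wir a(t) = 90·cos(3·t). Die Stammfunktion von der Beschleunigung ist die Geschwindigkeit. Mit v(0) = 0 erhalten wir v(t) = 30·sin(3·t). Mit ∫v(t)dt und Anwendung von x(0) = -9, finden wir x(t) = 1 - 10·cos(3·t). Aus der Gleichung für die Position x(t) = 1 - 10·cos(3·t), setzen wir t = -pi/3 ein und erhalten x = 11.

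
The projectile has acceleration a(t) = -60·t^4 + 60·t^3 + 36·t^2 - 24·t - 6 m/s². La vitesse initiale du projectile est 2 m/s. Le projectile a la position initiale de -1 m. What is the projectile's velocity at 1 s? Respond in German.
Um dies zu lösen, müssen wir 1 Stammfunktion unserer Gleichung für die Beschleunigung a(t) = -60·t^4 + 60·t^3 + 36·t^2 - 24·t - 6 finden. Das Integral von der Beschleunigung, mit v(0) = 2, ergibt die Geschwindigkeit: v(t) = -12·t^5 + 15·t^4 + 12·t^3 - 12·t^2 - 6·t + 2. Wir haben die Geschwindigkeit v(t) = -12·t^5 + 15·t^4 + 12·t^3 - 12·t^2 - 6·t + 2. Durch Einsetzen von t = 1: v(1) = -1.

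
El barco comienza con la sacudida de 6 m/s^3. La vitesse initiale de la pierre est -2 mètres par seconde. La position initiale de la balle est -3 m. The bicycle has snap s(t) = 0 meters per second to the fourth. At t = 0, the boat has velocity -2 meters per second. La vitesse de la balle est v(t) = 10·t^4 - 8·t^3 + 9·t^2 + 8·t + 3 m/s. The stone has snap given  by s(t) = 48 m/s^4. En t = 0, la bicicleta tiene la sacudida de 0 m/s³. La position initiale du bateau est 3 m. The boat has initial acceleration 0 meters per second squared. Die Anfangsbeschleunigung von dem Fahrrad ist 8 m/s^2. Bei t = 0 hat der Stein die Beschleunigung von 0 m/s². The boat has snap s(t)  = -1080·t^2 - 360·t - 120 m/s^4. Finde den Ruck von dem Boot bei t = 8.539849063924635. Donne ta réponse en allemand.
Wir müssen das Integral unserer Gleichung für den Snap s(t) = -1080·t^2 - 360·t - 120 1-mal finden. Mit ∫s(t)dt und Anwendung von j(0) = 6, finden wir j(t) = -360·t^3 - 180·t^2 - 120·t + 6. Mit j(t) = -360·t^3 - 180·t^2 - 120·t + 6 und Einsetzen von t = 8.539849063924635, finden wir j = -238355.028453788.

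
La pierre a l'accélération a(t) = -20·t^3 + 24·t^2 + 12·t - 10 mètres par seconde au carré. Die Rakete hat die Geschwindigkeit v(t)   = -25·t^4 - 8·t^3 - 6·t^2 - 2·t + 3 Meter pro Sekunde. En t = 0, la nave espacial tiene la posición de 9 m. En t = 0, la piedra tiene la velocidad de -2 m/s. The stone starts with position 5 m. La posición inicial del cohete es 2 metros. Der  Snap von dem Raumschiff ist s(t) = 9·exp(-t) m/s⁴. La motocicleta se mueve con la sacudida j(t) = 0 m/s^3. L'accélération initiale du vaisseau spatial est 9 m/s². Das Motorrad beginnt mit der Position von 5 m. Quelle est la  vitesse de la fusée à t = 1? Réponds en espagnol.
Tenemos la velocidad v(t) = -25·t^4 - 8·t^3 - 6·t^2 - 2·t + 3. Sustituyendo t = 1: v(1) = -38.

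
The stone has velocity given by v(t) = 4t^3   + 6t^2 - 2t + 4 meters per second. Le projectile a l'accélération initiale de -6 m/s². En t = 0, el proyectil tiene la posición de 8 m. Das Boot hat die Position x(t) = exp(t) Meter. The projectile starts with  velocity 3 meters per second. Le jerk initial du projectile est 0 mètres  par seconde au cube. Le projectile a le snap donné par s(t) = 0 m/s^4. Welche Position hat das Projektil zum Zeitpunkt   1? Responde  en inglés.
We must find the antiderivative of our snap equation s(t) = 0 4 times. Finding the integral of s(t) and using j(0) = 0: j(t) = 0. The antiderivative of jerk is acceleration. Using a(0) = -6, we get a(t) = -6. Finding the integral of a(t) and using v(0) = 3: v(t) = 3 - 6·t. Finding the antiderivative of v(t) and using x(0) = 8: x(t) = -3·t^2 + 3·t + 8. We have position x(t) = -3·t^2 + 3·t + 8. Substituting t = 1: x(1) = 8.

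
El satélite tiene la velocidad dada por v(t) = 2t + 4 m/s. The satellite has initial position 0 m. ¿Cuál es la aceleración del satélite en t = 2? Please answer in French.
Nous devons dériver notre équation de la vitesse v(t) = 2·t + 4 1 fois. En prenant d/dt de v(t), nous trouvons a(t) = 2. Nous avons l'accélération a(t) = 2. En substituant t = 2: a(2) = 2.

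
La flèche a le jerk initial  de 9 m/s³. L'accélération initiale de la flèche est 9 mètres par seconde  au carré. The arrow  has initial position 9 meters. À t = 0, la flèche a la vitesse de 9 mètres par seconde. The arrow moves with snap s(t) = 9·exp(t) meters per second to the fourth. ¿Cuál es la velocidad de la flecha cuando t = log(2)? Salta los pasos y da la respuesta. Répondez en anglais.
At t = log(2), v = 18.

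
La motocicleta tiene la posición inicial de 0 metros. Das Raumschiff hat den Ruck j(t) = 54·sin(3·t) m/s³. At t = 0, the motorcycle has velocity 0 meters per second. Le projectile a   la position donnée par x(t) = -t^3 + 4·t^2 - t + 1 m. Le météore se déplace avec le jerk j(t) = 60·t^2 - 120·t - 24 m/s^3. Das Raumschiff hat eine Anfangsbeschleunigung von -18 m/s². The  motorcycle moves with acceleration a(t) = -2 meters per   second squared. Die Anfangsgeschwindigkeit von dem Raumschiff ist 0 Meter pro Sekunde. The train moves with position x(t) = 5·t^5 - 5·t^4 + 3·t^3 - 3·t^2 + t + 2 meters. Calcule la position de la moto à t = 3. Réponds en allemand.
Wir müssen unsere Gleichung für die Beschleunigung a(t) = -2 2-mal integrieren. Das Integral von der Beschleunigung, mit v(0) = 0, ergibt die Geschwindigkeit: v(t) = -2·t. Durch Integration von der Geschwindigkeit und Verwendung der Anfangsbedingung x(0) = 0, erhalten wir x(t) = -t^2. Wir haben die Position x(t) = -t^2. Durch Einsetzen von t = 3: x(3) = -9.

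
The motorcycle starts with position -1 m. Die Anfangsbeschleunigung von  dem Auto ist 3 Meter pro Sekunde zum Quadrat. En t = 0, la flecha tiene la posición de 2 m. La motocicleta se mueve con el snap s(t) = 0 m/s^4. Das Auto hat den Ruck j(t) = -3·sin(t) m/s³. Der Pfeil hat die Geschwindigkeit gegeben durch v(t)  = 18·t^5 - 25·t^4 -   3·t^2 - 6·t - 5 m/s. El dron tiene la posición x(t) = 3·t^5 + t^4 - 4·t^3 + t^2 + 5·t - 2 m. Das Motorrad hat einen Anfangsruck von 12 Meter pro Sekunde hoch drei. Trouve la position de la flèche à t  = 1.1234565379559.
Nous devons trouver l'intégrale de notre équation de la vitesse v(t) = 18·t^5 - 25·t^4 - 3·t^2 - 6·t - 5 1 fois. La primitive de la vitesse, avec x(0) = 2, donne la position: x(t) = 3·t^6 - 5·t^5 - t^3 - 3·t^2 - 5·t + 2. De l'équation de la position x(t) = 3·t^6 - 5·t^5 - t^3 - 3·t^2 - 5·t + 2, nous substituons t = 1.1234565379559 pour obtenir x = -11.7382794662377.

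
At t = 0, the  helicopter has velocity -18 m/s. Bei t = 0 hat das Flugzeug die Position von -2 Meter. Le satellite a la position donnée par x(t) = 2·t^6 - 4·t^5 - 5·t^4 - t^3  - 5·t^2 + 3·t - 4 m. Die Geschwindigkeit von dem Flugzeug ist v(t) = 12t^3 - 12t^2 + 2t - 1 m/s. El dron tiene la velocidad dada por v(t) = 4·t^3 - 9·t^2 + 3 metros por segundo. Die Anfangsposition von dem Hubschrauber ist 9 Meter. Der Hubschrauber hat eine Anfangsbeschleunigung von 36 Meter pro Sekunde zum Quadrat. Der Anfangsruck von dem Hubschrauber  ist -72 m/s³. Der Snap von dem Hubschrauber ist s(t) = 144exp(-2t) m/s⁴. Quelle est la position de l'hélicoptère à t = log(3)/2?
Nous devons intégrer notre équation du snap s(t) = 144·exp(-2·t) 4 fois. La primitive du snap, avec j(0) = -72, donne le jerk: j(t) = -72·exp(-2·t). L'intégrale du jerk est l'accélération. En utilisant a(0) = 36, nous obtenons a(t) = 36·exp(-2·t). L'intégrale de l'accélération, avec v(0) = -18, donne la vitesse: v(t) = -18·exp(-2·t). L'intégrale de la vitesse, avec x(0) = 9, donne la position: x(t) = 9·exp(-2·t). Nous avons la position x(t) = 9·exp(-2·t). En substituant t = log(3)/2: x(log(3)/2) = 3.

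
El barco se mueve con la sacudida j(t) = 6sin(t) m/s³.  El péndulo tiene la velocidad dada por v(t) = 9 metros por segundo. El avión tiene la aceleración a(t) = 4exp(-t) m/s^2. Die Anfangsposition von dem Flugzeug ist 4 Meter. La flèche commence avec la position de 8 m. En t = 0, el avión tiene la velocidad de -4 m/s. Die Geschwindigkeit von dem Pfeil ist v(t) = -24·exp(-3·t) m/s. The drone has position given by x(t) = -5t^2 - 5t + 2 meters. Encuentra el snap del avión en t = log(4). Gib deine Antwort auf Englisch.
Starting from acceleration a(t) = 4·exp(-t), we take 2 derivatives. Taking d/dt of a(t), we find j(t) = -4·exp(-t). Taking d/dt of j(t), we find s(t) = 4·exp(-t). Using s(t) = 4·exp(-t) and substituting t = log(4), we find s = 1.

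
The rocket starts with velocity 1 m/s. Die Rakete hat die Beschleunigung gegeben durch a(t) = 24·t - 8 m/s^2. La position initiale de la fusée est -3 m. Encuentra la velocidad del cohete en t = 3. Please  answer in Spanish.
Partiendo de la aceleración a(t) = 24·t - 8, tomamos 1 integral. Tomando ∫a(t)dt y aplicando v(0) = 1, encontramos v(t) = 12·t^2 - 8·t + 1. Usando v(t) = 12·t^2 - 8·t + 1 y sustituyendo t = 3, encontramos v = 85.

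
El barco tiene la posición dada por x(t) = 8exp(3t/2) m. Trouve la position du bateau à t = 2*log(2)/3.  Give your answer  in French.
Nous avons la position x(t) = 8·exp(3·t/2). En substituant t = 2*log(2)/3: x(2*log(2)/3) = 16.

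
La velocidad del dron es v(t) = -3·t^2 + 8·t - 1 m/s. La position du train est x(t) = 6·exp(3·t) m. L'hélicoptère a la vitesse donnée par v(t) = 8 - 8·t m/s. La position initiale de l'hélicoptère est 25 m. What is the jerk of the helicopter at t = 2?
We must differentiate our velocity equation v(t) = 8 - 8·t 2 times. Differentiating velocity, we get acceleration: a(t) = -8. Differentiating acceleration, we get jerk: j(t) = 0. From the given jerk equation j(t) = 0, we substitute t = 2 to get j = 0.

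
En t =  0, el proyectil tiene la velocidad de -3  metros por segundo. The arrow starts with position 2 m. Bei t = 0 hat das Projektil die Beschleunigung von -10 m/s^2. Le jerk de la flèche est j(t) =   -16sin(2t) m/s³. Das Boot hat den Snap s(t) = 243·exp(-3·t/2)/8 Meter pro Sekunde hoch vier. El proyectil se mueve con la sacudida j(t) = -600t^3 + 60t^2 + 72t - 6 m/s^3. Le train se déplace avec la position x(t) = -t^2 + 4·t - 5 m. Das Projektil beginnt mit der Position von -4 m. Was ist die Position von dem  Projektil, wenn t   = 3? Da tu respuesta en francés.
Nous devons intégrer notre équation du jerk j(t) = -600·t^3 + 60·t^2 + 72·t - 6 3 fois. La primitive du jerk, avec a(0) = -10, donne l'accélération: a(t) = -150·t^4 + 20·t^3 + 36·t^2 - 6·t - 10. En prenant ∫a(t)dt et en appliquant v(0) = -3, nous trouvons v(t) = -30·t^5 + 5·t^4 + 12·t^3 - 3·t^2 - 10·t - 3. En prenant ∫v(t)dt et en appliquant x(0) = -4, nous trouvons x(t) = -5·t^6 + t^5 + 3·t^4 - t^3 - 5·t^2 - 3·t - 4. De l'équation de la position x(t) = -5·t^6 + t^5 + 3·t^4 - t^3 - 5·t^2 - 3·t - 4, nous substituons t = 3 pour obtenir x = -3244.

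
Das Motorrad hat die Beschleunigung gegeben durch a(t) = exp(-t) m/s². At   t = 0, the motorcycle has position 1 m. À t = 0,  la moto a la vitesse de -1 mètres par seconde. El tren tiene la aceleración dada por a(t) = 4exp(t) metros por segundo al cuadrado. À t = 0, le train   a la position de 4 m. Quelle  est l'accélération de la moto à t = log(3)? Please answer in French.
Nous avons l'accélération a(t) = exp(-t). En substituant t = log(3): a(log(3)) = 1/3.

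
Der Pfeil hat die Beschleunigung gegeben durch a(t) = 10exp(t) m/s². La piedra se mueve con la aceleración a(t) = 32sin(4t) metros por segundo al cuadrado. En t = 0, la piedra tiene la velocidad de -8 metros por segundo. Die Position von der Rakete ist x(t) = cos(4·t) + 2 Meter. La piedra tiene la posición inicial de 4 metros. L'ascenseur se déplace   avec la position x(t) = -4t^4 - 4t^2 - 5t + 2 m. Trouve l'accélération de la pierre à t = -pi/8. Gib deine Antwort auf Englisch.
Using a(t) = 32·sin(4·t) and substituting t = -pi/8, we find a = -32.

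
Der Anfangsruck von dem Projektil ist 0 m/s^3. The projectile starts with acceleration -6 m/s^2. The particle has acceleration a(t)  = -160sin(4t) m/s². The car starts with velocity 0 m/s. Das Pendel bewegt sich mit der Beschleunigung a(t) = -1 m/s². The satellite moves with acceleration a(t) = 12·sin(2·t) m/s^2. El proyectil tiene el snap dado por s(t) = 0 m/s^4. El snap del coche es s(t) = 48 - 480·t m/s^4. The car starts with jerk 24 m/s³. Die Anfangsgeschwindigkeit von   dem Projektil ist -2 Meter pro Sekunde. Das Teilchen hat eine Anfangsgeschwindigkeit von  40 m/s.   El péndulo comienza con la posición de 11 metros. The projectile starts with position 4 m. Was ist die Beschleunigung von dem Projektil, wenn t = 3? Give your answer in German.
Wir müssen unsere Gleichung für den Snap s(t) = 0 2-mal integrieren. Die Stammfunktion von dem Snap ist der Ruck. Mit j(0) = 0 erhalten wir j(t) = 0. Mit ∫j(t)dt und Anwendung von a(0) = -6, finden wir a(t) = -6. Mit a(t) = -6 und Einsetzen von t = 3, finden wir a = -6.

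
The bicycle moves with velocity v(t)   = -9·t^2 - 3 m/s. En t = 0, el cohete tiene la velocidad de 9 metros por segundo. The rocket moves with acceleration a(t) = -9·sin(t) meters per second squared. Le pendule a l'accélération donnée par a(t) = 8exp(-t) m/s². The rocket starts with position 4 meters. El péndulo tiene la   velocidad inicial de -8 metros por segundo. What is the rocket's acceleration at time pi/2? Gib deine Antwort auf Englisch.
From the given acceleration equation a(t) = -9·sin(t), we substitute t = pi/2 to get a = -9.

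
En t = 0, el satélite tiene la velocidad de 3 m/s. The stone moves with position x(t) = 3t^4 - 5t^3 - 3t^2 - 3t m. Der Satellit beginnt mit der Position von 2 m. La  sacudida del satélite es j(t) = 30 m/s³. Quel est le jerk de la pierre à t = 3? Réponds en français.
Pour résoudre ceci, nous devons prendre 3 dérivées de notre équation de la position x(t) = 3·t^4 - 5·t^3 - 3·t^2 - 3·t. En prenant d/dt de x(t), nous trouvons v(t) = 12·t^3 - 15·t^2 - 6·t - 3. En dérivant la vitesse, nous obtenons l'accélération: a(t) = 36·t^2 - 30·t - 6. En dérivant l'accélération, nous obtenons le jerk: j(t) = 72·t - 30. En utilisant j(t) = 72·t - 30 et en substituant t = 3, nous trouvons j = 186.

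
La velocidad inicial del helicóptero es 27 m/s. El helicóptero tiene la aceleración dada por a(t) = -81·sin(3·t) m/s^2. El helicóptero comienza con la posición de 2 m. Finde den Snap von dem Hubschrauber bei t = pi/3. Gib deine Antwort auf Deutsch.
Wir müssen unsere Gleichung für die Beschleunigung a(t) = -81·sin(3·t) 2-mal ableiten. Die Ableitung von der Beschleunigung ergibt den Ruck: j(t) = -243·cos(3·t). Durch Ableiten von dem Ruck erhalten wir den Snap: s(t) = 729·sin(3·t). Mit s(t) = 729·sin(3·t) und Einsetzen von t = pi/3, finden wir s = 0.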